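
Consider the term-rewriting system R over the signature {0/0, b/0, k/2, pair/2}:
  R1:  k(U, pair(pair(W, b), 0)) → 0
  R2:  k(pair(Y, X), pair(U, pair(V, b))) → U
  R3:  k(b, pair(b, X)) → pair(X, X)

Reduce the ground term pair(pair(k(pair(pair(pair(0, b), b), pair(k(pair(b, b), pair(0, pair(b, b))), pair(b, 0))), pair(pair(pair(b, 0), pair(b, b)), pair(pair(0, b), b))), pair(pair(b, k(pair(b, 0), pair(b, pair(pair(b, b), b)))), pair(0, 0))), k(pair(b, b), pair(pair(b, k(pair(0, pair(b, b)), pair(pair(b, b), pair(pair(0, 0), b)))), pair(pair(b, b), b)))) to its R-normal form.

pair(pair(pair(pair(b, 0), pair(b, b)), pair(pair(b, b), pair(0, 0))), pair(b, pair(b, b)))

1. pair(pair(k(pair(pair(pair(0, b), b), pair(k(pair(b, b), pair(0, pair(b, b))), pair(b, 0))), pair(pair(pair(b, 0), pair(b, b)), pair(pair(0, b), b))), pair(pair(b, k(pair(b, 0), pair(b, pair(pair(b, b), b)))), pair(0, 0))), k(pair(b, b), pair(pair(b, k(pair(0, pair(b, b)), pair(pair(b, b), pair(pair(0, 0), b)))), pair(pair(b, b), b))))  →  pair(pair(pair(pair(b, 0), pair(b, b)), pair(pair(b, k(pair(b, 0), pair(b, pair(pair(b, b), b)))), pair(0, 0))), k(pair(b, b), pair(pair(b, k(pair(0, pair(b, b)), pair(pair(b, b), pair(pair(0, 0), b)))), pair(pair(b, b), b))))   [R2 at 1.1]
2. pair(pair(pair(pair(b, 0), pair(b, b)), pair(pair(b, k(pair(b, 0), pair(b, pair(pair(b, b), b)))), pair(0, 0))), k(pair(b, b), pair(pair(b, k(pair(0, pair(b, b)), pair(pair(b, b), pair(pair(0, 0), b)))), pair(pair(b, b), b))))  →  pair(pair(pair(pair(b, 0), pair(b, b)), pair(pair(b, b), pair(0, 0))), k(pair(b, b), pair(pair(b, k(pair(0, pair(b, b)), pair(pair(b, b), pair(pair(0, 0), b)))), pair(pair(b, b), b))))   [R2 at 1.2.1.2]
3. pair(pair(pair(pair(b, 0), pair(b, b)), pair(pair(b, b), pair(0, 0))), k(pair(b, b), pair(pair(b, k(pair(0, pair(b, b)), pair(pair(b, b), pair(pair(0, 0), b)))), pair(pair(b, b), b))))  →  pair(pair(pair(pair(b, 0), pair(b, b)), pair(pair(b, b), pair(0, 0))), pair(b, k(pair(0, pair(b, b)), pair(pair(b, b), pair(pair(0, 0), b)))))   [R2 at 2]
4. pair(pair(pair(pair(b, 0), pair(b, b)), pair(pair(b, b), pair(0, 0))), pair(b, k(pair(0, pair(b, b)), pair(pair(b, b), pair(pair(0, 0), b)))))  →  pair(pair(pair(pair(b, 0), pair(b, b)), pair(pair(b, b), pair(0, 0))), pair(b, pair(b, b)))   [R2 at 2.2]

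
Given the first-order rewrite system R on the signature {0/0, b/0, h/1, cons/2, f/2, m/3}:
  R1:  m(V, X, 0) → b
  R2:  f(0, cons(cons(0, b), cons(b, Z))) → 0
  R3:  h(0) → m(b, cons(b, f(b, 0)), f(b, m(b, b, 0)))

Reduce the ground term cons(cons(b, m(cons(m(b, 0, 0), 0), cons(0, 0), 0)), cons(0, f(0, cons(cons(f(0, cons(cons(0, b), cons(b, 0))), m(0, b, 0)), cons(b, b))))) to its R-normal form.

cons(cons(b, b), cons(0, 0))

1. cons(cons(b, m(cons(m(b, 0, 0), 0), cons(0, 0), 0)), cons(0, f(0, cons(cons(f(0, cons(cons(0, b), cons(b, 0))), m(0, b, 0)), cons(b, b)))))  →  cons(cons(b, b), cons(0, f(0, cons(cons(f(0, cons(cons(0, b), cons(b, 0))), m(0, b, 0)), cons(b, b)))))   [R1 at 1.2]
2. cons(cons(b, b), cons(0, f(0, cons(cons(f(0, cons(cons(0, b), cons(b, 0))), m(0, b, 0)), cons(b, b)))))  →  cons(cons(b, b), cons(0, f(0, cons(cons(0, m(0, b, 0)), cons(b, b)))))   [R2 at 2.2.2.1.1]
3. cons(cons(b, b), cons(0, f(0, cons(cons(0, m(0, b, 0)), cons(b, b)))))  →  cons(cons(b, b), cons(0, f(0, cons(cons(0, b), cons(b, b)))))   [R1 at 2.2.2.1.2]
4. cons(cons(b, b), cons(0, f(0, cons(cons(0, b), cons(b, b)))))  →  cons(cons(b, b), cons(0, 0))   [R2 at 2.2]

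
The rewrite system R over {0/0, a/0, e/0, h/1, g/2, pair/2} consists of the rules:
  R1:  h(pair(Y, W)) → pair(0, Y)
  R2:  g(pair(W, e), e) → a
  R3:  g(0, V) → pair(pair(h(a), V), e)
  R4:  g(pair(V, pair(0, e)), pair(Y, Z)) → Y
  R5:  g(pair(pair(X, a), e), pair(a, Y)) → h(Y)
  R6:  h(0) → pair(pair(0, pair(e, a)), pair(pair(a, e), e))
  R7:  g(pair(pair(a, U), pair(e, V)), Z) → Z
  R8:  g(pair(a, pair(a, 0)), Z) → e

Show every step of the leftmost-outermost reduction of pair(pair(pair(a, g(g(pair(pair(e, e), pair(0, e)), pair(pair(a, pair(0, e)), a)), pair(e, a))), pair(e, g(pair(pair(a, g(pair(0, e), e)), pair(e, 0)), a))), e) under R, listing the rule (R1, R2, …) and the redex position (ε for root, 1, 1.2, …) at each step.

1. pair(pair(pair(a, g(g(pair(pair(e, e), pair(0, e)), pair(pair(a, pair(0, e)), a)), pair(e, a))), pair(e, g(pair(pair(a, g(pair(0, e), e)), pair(e, 0)), a))), e)  →  pair(pair(pair(a, g(pair(a, pair(0, e)), pair(e, a))), pair(e, g(pair(pair(a, g(pair(0, e), e)), pair(e, 0)), a))), e)   [R4 at 1.1.2.1]
2. pair(pair(pair(a, g(pair(a, pair(0, e)), pair(e, a))), pair(e, g(pair(pair(a, g(pair(0, e), e)), pair(e, 0)), a))), e)  →  pair(pair(pair(a, e), pair(e, g(pair(pair(a, g(pair(0, e), e)), pair(e, 0)), a))), e)   [R4 at 1.1.2]
3. pair(pair(pair(a, e), pair(e, g(pair(pair(a, g(pair(0, e), e)), pair(e, 0)), a))), e)  →  pair(pair(pair(a, e), pair(e, a)), e)   [R7 at 1.2.2]

pair(pair(pair(a, e), pair(e, a)), e)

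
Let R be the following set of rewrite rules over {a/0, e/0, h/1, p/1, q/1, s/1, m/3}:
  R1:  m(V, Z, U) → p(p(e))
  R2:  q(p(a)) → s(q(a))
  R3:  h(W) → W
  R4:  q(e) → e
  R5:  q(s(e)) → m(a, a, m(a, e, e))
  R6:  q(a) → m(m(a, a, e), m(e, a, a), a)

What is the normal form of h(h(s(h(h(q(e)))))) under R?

1. h(h(s(h(h(q(e))))))  →  h(s(h(h(q(e)))))   [R3 at ε]
2. h(s(h(h(q(e)))))  →  s(h(h(q(e))))   [R3 at ε]
3. s(h(h(q(e))))  →  s(h(q(e)))   [R3 at 1]
4. s(h(q(e)))  →  s(q(e))   [R3 at 1]
5. s(q(e))  →  s(e)   [R4 at 1]

s(e)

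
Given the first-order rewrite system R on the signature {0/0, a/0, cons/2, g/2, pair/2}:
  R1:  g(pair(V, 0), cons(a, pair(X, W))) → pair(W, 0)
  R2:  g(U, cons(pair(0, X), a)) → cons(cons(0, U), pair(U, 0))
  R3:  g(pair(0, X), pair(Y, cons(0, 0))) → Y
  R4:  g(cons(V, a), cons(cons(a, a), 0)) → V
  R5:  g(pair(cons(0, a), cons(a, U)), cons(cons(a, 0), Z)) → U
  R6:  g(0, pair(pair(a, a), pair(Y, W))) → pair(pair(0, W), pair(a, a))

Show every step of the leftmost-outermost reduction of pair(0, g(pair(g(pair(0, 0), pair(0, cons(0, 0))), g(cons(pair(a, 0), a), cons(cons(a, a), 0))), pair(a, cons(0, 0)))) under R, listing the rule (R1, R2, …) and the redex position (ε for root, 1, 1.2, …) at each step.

1. pair(0, g(pair(g(pair(0, 0), pair(0, cons(0, 0))), g(cons(pair(a, 0), a), cons(cons(a, a), 0))), pair(a, cons(0, 0))))  →  pair(0, g(pair(0, g(cons(pair(a, 0), a), cons(cons(a, a), 0))), pair(a, cons(0, 0))))   [R3 at 2.1.1]
2. pair(0, g(pair(0, g(cons(pair(a, 0), a), cons(cons(a, a), 0))), pair(a, cons(0, 0))))  →  pair(0, a)   [R3 at 2]

pair(0, a)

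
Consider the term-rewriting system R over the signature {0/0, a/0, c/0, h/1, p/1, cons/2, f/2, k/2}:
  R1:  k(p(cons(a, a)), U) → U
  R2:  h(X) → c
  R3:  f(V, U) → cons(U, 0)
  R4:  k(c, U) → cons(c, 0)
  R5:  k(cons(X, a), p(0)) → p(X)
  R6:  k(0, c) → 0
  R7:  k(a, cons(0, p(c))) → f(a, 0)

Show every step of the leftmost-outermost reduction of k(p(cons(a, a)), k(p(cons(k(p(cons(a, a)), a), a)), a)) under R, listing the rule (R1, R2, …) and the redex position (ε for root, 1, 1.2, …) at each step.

1. k(p(cons(a, a)), k(p(cons(k(p(cons(a, a)), a), a)), a))  →  k(p(cons(k(p(cons(a, a)), a), a)), a)   [R1 at ε]
2. k(p(cons(k(p(cons(a, a)), a), a)), a)  →  k(p(cons(a, a)), a)   [R1 at 1.1.1]
3. k(p(cons(a, a)), a)  →  a   [R1 at ε]

a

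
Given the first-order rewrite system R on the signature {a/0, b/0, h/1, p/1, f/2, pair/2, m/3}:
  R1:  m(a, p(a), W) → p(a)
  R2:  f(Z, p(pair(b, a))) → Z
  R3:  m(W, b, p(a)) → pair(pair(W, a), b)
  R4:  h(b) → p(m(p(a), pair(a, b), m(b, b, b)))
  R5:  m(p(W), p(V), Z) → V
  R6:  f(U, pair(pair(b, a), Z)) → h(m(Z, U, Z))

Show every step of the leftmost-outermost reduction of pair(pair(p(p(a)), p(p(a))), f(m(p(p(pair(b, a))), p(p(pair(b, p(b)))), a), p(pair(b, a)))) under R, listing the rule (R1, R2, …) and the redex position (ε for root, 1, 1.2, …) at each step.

1. pair(pair(p(p(a)), p(p(a))), f(m(p(p(pair(b, a))), p(p(pair(b, p(b)))), a), p(pair(b, a))))  →  pair(pair(p(p(a)), p(p(a))), m(p(p(pair(b, a))), p(p(pair(b, p(b)))), a))   [R2 at 2]
2. pair(pair(p(p(a)), p(p(a))), m(p(p(pair(b, a))), p(p(pair(b, p(b)))), a))  →  pair(pair(p(p(a)), p(p(a))), p(pair(b, p(b))))   [R5 at 2]

pair(pair(p(p(a)), p(p(a))), p(pair(b, p(b))))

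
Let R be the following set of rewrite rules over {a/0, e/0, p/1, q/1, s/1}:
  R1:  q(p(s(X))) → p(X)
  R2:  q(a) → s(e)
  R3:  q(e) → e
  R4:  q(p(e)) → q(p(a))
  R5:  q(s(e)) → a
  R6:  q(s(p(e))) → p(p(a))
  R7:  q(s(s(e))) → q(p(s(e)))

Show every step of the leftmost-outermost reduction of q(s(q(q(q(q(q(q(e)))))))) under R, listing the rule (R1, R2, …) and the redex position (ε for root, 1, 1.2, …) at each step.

a

1. q(s(q(q(q(q(q(q(e))))))))  →  q(s(q(q(q(q(q(e)))))))   [R3 at 1.1.1.1.1.1.1]
2. q(s(q(q(q(q(q(e)))))))  →  q(s(q(q(q(q(e))))))   [R3 at 1.1.1.1.1.1]
3. q(s(q(q(q(q(e))))))  →  q(s(q(q(q(e)))))   [R3 at 1.1.1.1.1]
4. q(s(q(q(q(e)))))  →  q(s(q(q(e))))   [R3 at 1.1.1.1]
5. q(s(q(q(e))))  →  q(s(q(e)))   [R3 at 1.1.1]
6. q(s(q(e)))  →  q(s(e))   [R3 at 1.1]
7. q(s(e))  →  a   [R5 at ε]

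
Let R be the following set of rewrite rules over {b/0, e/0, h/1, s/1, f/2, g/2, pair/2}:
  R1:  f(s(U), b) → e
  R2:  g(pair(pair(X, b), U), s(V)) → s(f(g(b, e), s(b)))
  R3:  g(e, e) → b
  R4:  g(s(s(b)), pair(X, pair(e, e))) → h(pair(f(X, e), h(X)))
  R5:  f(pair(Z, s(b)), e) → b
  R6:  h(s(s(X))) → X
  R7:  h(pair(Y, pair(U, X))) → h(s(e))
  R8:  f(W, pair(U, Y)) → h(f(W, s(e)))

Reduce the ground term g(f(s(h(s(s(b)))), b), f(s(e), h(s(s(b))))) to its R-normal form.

b

1. g(f(s(h(s(s(b)))), b), f(s(e), h(s(s(b)))))  →  g(e, f(s(e), h(s(s(b)))))   [R1 at 1]
2. g(e, f(s(e), h(s(s(b)))))  →  g(e, f(s(e), b))   [R6 at 2.2]
3. g(e, f(s(e), b))  →  g(e, e)   [R1 at 2]
4. g(e, e)  →  b   [R3 at ε]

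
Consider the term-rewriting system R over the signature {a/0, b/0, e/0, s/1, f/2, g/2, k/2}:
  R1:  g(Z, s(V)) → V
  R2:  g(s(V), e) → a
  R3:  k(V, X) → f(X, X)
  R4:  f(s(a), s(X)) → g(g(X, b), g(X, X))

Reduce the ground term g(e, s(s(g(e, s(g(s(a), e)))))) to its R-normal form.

1. g(e, s(s(g(e, s(g(s(a), e))))))  →  s(g(e, s(g(s(a), e))))   [R1 at ε]
2. s(g(e, s(g(s(a), e))))  →  s(g(s(a), e))   [R1 at 1]
3. s(g(s(a), e))  →  s(a)   [R2 at 1]

s(a)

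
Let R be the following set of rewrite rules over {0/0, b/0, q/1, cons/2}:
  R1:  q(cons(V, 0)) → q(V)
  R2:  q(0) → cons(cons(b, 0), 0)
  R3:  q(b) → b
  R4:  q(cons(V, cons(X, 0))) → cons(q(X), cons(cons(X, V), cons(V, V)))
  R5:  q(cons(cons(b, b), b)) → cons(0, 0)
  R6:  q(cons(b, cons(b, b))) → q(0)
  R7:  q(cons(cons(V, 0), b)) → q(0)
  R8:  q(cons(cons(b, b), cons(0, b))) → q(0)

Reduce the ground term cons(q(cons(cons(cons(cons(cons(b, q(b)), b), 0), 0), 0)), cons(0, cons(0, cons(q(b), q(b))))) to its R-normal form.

1. cons(q(cons(cons(cons(cons(cons(b, q(b)), b), 0), 0), 0)), cons(0, cons(0, cons(q(b), q(b)))))  →  cons(q(cons(cons(cons(cons(b, q(b)), b), 0), 0)), cons(0, cons(0, cons(q(b), q(b)))))   [R1 at 1]
2. cons(q(cons(cons(cons(cons(b, q(b)), b), 0), 0)), cons(0, cons(0, cons(q(b), q(b)))))  →  cons(q(cons(cons(cons(b, q(b)), b), 0)), cons(0, cons(0, cons(q(b), q(b)))))   [R1 at 1]
3. cons(q(cons(cons(cons(b, q(b)), b), 0)), cons(0, cons(0, cons(q(b), q(b)))))  →  cons(q(cons(cons(b, q(b)), b)), cons(0, cons(0, cons(q(b), q(b)))))   [R1 at 1]
4. cons(q(cons(cons(b, q(b)), b)), cons(0, cons(0, cons(q(b), q(b)))))  →  cons(q(cons(cons(b, b), b)), cons(0, cons(0, cons(q(b), q(b)))))   [R3 at 1.1.1.2]
5. cons(q(cons(cons(b, b), b)), cons(0, cons(0, cons(q(b), q(b)))))  →  cons(cons(0, 0), cons(0, cons(0, cons(q(b), q(b)))))   [R5 at 1]
6. cons(cons(0, 0), cons(0, cons(0, cons(q(b), q(b)))))  →  cons(cons(0, 0), cons(0, cons(0, cons(b, q(b)))))   [R3 at 2.2.2.1]
7. cons(cons(0, 0), cons(0, cons(0, cons(b, q(b)))))  →  cons(cons(0, 0), cons(0, cons(0, cons(b, b))))   [R3 at 2.2.2.2]

cons(cons(0, 0), cons(0, cons(0, cons(b, b))))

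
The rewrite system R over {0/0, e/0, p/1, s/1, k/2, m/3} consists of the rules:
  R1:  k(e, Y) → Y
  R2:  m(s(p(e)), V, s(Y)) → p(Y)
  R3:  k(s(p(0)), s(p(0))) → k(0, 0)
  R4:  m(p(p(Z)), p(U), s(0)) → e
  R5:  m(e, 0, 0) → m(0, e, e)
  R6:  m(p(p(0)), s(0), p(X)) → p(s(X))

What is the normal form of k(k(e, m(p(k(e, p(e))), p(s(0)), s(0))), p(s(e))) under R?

1. k(k(e, m(p(k(e, p(e))), p(s(0)), s(0))), p(s(e)))  →  k(m(p(k(e, p(e))), p(s(0)), s(0)), p(s(e)))   [R1 at 1]
2. k(m(p(k(e, p(e))), p(s(0)), s(0)), p(s(e)))  →  k(m(p(p(e)), p(s(0)), s(0)), p(s(e)))   [R1 at 1.1.1]
3. k(m(p(p(e)), p(s(0)), s(0)), p(s(e)))  →  k(e, p(s(e)))   [R4 at 1]
4. k(e, p(s(e)))  →  p(s(e))   [R1 at ε]

p(s(e))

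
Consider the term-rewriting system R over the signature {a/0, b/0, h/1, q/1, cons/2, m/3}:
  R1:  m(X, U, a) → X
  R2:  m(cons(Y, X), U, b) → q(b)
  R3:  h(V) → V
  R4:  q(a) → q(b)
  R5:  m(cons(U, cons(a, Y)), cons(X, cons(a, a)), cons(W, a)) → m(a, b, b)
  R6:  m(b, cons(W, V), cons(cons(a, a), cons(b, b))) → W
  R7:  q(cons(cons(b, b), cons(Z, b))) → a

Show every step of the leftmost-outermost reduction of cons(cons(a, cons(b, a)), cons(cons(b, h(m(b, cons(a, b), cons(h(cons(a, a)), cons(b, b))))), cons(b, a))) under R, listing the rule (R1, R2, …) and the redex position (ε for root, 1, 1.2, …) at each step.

cons(cons(a, cons(b, a)), cons(cons(b, a), cons(b, a)))

1. cons(cons(a, cons(b, a)), cons(cons(b, h(m(b, cons(a, b), cons(h(cons(a, a)), cons(b, b))))), cons(b, a)))  →  cons(cons(a, cons(b, a)), cons(cons(b, m(b, cons(a, b), cons(h(cons(a, a)), cons(b, b)))), cons(b, a)))   [R3 at 2.1.2]
2. cons(cons(a, cons(b, a)), cons(cons(b, m(b, cons(a, b), cons(h(cons(a, a)), cons(b, b)))), cons(b, a)))  →  cons(cons(a, cons(b, a)), cons(cons(b, m(b, cons(a, b), cons(cons(a, a), cons(b, b)))), cons(b, a)))   [R3 at 2.1.2.3.1]
3. cons(cons(a, cons(b, a)), cons(cons(b, m(b, cons(a, b), cons(cons(a, a), cons(b, b)))), cons(b, a)))  →  cons(cons(a, cons(b, a)), cons(cons(b, a), cons(b, a)))   [R6 at 2.1.2]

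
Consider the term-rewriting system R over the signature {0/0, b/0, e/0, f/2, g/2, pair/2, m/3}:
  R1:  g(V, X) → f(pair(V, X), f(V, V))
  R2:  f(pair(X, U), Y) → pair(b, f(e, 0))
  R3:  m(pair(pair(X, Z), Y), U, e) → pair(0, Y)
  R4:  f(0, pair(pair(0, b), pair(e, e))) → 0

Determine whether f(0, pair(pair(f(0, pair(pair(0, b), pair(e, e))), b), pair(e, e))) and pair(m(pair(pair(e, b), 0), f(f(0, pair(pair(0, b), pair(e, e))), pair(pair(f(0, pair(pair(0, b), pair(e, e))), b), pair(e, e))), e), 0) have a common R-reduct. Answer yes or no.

no — NF(t₁) = 0, NF(t₂) = pair(pair(0, 0), 0)

Reduce t₁ = f(0, pair(pair(f(0, pair(pair(0, b), pair(e, e))), b), pair(e, e))):
1. f(0, pair(pair(f(0, pair(pair(0, b), pair(e, e))), b), pair(e, e)))  →  f(0, pair(pair(0, b), pair(e, e)))   [R4 at 2.1.1]
2. f(0, pair(pair(0, b), pair(e, e)))  →  0   [R4 at ε]

Reduce t₂ = pair(m(pair(pair(e, b), 0), f(f(0, pair(pair(0, b), pair(e, e))), pair(pair(f(0, pair(pair(0, b), pair(e, e))), b), pair(e, e))), e), 0):
1. pair(m(pair(pair(e, b), 0), f(f(0, pair(pair(0, b), pair(e, e))), pair(pair(f(0, pair(pair(0, b), pair(e, e))), b), pair(e, e))), e), 0)  →  pair(pair(0, 0), 0)   [R3 at 1]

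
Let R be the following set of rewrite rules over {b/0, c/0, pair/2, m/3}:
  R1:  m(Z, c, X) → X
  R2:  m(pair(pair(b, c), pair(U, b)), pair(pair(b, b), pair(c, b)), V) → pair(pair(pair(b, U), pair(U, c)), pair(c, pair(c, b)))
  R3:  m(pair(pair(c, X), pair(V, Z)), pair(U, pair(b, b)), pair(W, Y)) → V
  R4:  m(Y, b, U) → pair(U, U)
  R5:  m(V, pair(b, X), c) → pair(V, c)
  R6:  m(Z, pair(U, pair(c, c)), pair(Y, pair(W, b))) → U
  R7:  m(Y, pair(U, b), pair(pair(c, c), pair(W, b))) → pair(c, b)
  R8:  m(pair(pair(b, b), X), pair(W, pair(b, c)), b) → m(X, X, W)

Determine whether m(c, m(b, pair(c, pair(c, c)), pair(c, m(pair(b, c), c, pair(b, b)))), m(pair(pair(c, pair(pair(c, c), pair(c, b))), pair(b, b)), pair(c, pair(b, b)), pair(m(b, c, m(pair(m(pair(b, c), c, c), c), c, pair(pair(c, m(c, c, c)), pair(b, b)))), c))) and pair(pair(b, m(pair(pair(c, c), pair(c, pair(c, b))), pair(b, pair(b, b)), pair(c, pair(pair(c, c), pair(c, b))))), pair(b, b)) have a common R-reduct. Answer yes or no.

Reduce t₁ = m(c, m(b, pair(c, pair(c, c)), pair(c, m(pair(b, c), c, pair(b, b)))), m(pair(pair(c, pair(pair(c, c), pair(c, b))), pair(b, b)), pair(c, pair(b, b)), pair(m(b, c, m(pair(m(pair(b, c), c, c), c), c, pair(pair(c, m(c, c, c)), pair(b, b)))), c))):
1. m(c, m(b, pair(c, pair(c, c)), pair(c, m(pair(b, c), c, pair(b, b)))), m(pair(pair(c, pair(pair(c, c), pair(c, b))), pair(b, b)), pair(c, pair(b, b)), pair(m(b, c, m(pair(m(pair(b, c), c, c), c), c, pair(pair(c, m(c, c, c)), pair(b, b)))), c)))  →  m(c, m(b, pair(c, pair(c, c)), pair(c, pair(b, b))), m(pair(pair(c, pair(pair(c, c), pair(c, b))), pair(b, b)), pair(c, pair(b, b)), pair(m(b, c, m(pair(m(pair(b, c), c, c), c), c, pair(pair(c, m(c, c, c)), pair(b, b)))), c)))   [R1 at 2.3.2]
2. m(c, m(b, pair(c, pair(c, c)), pair(c, pair(b, b))), m(pair(pair(c, pair(pair(c, c), pair(c, b))), pair(b, b)), pair(c, pair(b, b)), pair(m(b, c, m(pair(m(pair(b, c), c, c), c), c, pair(pair(c, m(c, c, c)), pair(b, b)))), c)))  →  m(c, c, m(pair(pair(c, pair(pair(c, c), pair(c, b))), pair(b, b)), pair(c, pair(b, b)), pair(m(b, c, m(pair(m(pair(b, c), c, c), c), c, pair(pair(c, m(c, c, c)), pair(b, b)))), c)))   [R6 at 2]
3. m(c, c, m(pair(pair(c, pair(pair(c, c), pair(c, b))), pair(b, b)), pair(c, pair(b, b)), pair(m(b, c, m(pair(m(pair(b, c), c, c), c), c, pair(pair(c, m(c, c, c)), pair(b, b)))), c)))  →  m(pair(pair(c, pair(pair(c, c), pair(c, b))), pair(b, b)), pair(c, pair(b, b)), pair(m(b, c, m(pair(m(pair(b, c), c, c), c), c, pair(pair(c, m(c, c, c)), pair(b, b)))), c))   [R1 at ε]
4. m(pair(pair(c, pair(pair(c, c), pair(c, b))), pair(b, b)), pair(c, pair(b, b)), pair(m(b, c, m(pair(m(pair(b, c), c, c), c), c, pair(pair(c, m(c, c, c)), pair(b, b)))), c))  →  b   [R3 at ε]

Reduce t₂ = pair(pair(b, m(pair(pair(c, c), pair(c, pair(c, b))), pair(b, pair(b, b)), pair(c, pair(pair(c, c), pair(c, b))))), pair(b, b)):
1. pair(pair(b, m(pair(pair(c, c), pair(c, pair(c, b))), pair(b, pair(b, b)), pair(c, pair(pair(c, c), pair(c, b))))), pair(b, b))  →  pair(pair(b, c), pair(b, b))   [R3 at 1.2]

no — NF(t₁) = b, NF(t₂) = pair(pair(b, c), pair(b, b))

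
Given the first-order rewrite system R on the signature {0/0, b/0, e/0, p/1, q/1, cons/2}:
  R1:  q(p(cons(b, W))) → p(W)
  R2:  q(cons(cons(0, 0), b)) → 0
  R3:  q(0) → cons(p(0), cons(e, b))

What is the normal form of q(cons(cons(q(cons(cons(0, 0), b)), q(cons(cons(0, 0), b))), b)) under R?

0

1. q(cons(cons(q(cons(cons(0, 0), b)), q(cons(cons(0, 0), b))), b))  →  q(cons(cons(0, q(cons(cons(0, 0), b))), b))   [R2 at 1.1.1]
2. q(cons(cons(0, q(cons(cons(0, 0), b))), b))  →  q(cons(cons(0, 0), b))   [R2 at 1.1.2]
3. q(cons(cons(0, 0), b))  →  0   [R2 at ε]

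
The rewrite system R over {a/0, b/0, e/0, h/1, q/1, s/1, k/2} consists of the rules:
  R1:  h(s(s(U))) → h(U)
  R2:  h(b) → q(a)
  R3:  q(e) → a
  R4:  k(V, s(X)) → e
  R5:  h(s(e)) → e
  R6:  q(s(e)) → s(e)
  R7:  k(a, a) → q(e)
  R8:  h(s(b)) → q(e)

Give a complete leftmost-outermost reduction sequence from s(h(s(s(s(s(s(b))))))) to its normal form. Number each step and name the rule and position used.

s(a)

1. s(h(s(s(s(s(s(b)))))))  →  s(h(s(s(s(b)))))   [R1 at 1]
2. s(h(s(s(s(b)))))  →  s(h(s(b)))   [R1 at 1]
3. s(h(s(b)))  →  s(q(e))   [R8 at 1]
4. s(q(e))  →  s(a)   [R3 at 1]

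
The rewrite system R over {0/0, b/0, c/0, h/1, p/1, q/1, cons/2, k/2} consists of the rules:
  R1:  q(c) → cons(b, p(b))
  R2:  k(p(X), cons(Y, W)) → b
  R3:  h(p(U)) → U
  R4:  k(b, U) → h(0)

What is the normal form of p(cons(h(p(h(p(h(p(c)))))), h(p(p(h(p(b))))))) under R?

1. p(cons(h(p(h(p(h(p(c)))))), h(p(p(h(p(b)))))))  →  p(cons(h(p(h(p(c)))), h(p(p(h(p(b)))))))   [R3 at 1.1]
2. p(cons(h(p(h(p(c)))), h(p(p(h(p(b)))))))  →  p(cons(h(p(c)), h(p(p(h(p(b)))))))   [R3 at 1.1]
3. p(cons(h(p(c)), h(p(p(h(p(b)))))))  →  p(cons(c, h(p(p(h(p(b)))))))   [R3 at 1.1]
4. p(cons(c, h(p(p(h(p(b)))))))  →  p(cons(c, p(h(p(b)))))   [R3 at 1.2]
5. p(cons(c, p(h(p(b)))))  →  p(cons(c, p(b)))   [R3 at 1.2.1]

p(cons(c, p(b)))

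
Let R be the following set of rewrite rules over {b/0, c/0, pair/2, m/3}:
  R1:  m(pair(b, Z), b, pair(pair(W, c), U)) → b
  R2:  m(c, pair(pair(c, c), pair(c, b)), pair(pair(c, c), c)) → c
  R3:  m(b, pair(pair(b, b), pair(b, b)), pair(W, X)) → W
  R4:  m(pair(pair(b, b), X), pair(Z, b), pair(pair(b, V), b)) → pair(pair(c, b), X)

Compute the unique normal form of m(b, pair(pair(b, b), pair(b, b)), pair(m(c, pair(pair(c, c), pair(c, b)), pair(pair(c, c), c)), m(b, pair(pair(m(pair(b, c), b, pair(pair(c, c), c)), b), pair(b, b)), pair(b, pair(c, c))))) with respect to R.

1. m(b, pair(pair(b, b), pair(b, b)), pair(m(c, pair(pair(c, c), pair(c, b)), pair(pair(c, c), c)), m(b, pair(pair(m(pair(b, c), b, pair(pair(c, c), c)), b), pair(b, b)), pair(b, pair(c, c)))))  →  m(c, pair(pair(c, c), pair(c, b)), pair(pair(c, c), c))   [R3 at ε]
2. m(c, pair(pair(c, c), pair(c, b)), pair(pair(c, c), c))  →  c   [R2 at ε]

c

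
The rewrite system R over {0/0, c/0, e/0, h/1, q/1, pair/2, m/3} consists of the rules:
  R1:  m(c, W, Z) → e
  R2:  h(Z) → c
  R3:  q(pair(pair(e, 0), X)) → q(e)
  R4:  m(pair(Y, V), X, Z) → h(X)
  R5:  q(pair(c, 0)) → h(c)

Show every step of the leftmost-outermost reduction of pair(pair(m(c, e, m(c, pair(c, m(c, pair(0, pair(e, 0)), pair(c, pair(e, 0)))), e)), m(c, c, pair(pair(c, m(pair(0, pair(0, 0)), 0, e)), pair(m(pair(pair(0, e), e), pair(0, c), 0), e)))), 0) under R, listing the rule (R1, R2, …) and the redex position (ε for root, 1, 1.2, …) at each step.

pair(pair(e, e), 0)

1. pair(pair(m(c, e, m(c, pair(c, m(c, pair(0, pair(e, 0)), pair(c, pair(e, 0)))), e)), m(c, c, pair(pair(c, m(pair(0, pair(0, 0)), 0, e)), pair(m(pair(pair(0, e), e), pair(0, c), 0), e)))), 0)  →  pair(pair(e, m(c, c, pair(pair(c, m(pair(0, pair(0, 0)), 0, e)), pair(m(pair(pair(0, e), e), pair(0, c), 0), e)))), 0)   [R1 at 1.1]
2. pair(pair(e, m(c, c, pair(pair(c, m(pair(0, pair(0, 0)), 0, e)), pair(m(pair(pair(0, e), e), pair(0, c), 0), e)))), 0)  →  pair(pair(e, e), 0)   [R1 at 1.2]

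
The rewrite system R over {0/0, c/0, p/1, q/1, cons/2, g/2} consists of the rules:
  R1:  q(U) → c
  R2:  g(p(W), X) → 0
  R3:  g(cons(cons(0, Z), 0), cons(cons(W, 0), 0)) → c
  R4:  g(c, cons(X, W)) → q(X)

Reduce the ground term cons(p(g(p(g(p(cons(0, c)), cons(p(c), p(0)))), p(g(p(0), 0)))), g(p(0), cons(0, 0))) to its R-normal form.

cons(p(0), 0)

1. cons(p(g(p(g(p(cons(0, c)), cons(p(c), p(0)))), p(g(p(0), 0)))), g(p(0), cons(0, 0)))  →  cons(p(0), g(p(0), cons(0, 0)))   [R2 at 1.1]
2. cons(p(0), g(p(0), cons(0, 0)))  →  cons(p(0), 0)   [R2 at 2]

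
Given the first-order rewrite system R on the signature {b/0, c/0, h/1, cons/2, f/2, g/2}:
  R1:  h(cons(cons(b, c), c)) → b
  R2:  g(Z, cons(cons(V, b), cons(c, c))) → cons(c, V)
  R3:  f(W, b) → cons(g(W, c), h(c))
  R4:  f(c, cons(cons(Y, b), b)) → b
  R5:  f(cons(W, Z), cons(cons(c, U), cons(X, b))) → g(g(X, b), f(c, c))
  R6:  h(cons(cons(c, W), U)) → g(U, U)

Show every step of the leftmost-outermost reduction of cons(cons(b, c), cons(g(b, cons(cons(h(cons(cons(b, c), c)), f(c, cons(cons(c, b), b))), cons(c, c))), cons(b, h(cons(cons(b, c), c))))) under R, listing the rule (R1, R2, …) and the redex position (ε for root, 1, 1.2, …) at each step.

cons(cons(b, c), cons(cons(c, b), cons(b, b)))

1. cons(cons(b, c), cons(g(b, cons(cons(h(cons(cons(b, c), c)), f(c, cons(cons(c, b), b))), cons(c, c))), cons(b, h(cons(cons(b, c), c)))))  →  cons(cons(b, c), cons(g(b, cons(cons(b, f(c, cons(cons(c, b), b))), cons(c, c))), cons(b, h(cons(cons(b, c), c)))))   [R1 at 2.1.2.1.1]
2. cons(cons(b, c), cons(g(b, cons(cons(b, f(c, cons(cons(c, b), b))), cons(c, c))), cons(b, h(cons(cons(b, c), c)))))  →  cons(cons(b, c), cons(g(b, cons(cons(b, b), cons(c, c))), cons(b, h(cons(cons(b, c), c)))))   [R4 at 2.1.2.1.2]
3. cons(cons(b, c), cons(g(b, cons(cons(b, b), cons(c, c))), cons(b, h(cons(cons(b, c), c)))))  →  cons(cons(b, c), cons(cons(c, b), cons(b, h(cons(cons(b, c), c)))))   [R2 at 2.1]
4. cons(cons(b, c), cons(cons(c, b), cons(b, h(cons(cons(b, c), c)))))  →  cons(cons(b, c), cons(cons(c, b), cons(b, b)))   [R1 at 2.2.2]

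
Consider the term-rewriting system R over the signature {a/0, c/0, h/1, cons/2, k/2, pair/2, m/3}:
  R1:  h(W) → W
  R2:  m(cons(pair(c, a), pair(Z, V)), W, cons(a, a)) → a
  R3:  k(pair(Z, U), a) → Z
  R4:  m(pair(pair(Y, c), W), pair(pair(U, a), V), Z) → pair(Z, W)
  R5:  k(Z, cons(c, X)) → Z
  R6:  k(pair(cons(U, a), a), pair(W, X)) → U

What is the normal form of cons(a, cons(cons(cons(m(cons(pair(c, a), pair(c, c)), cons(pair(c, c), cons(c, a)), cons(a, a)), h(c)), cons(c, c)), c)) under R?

cons(a, cons(cons(cons(a, c), cons(c, c)), c))

1. cons(a, cons(cons(cons(m(cons(pair(c, a), pair(c, c)), cons(pair(c, c), cons(c, a)), cons(a, a)), h(c)), cons(c, c)), c))  →  cons(a, cons(cons(cons(a, h(c)), cons(c, c)), c))   [R2 at 2.1.1.1]
2. cons(a, cons(cons(cons(a, h(c)), cons(c, c)), c))  →  cons(a, cons(cons(cons(a, c), cons(c, c)), c))   [R1 at 2.1.1.2]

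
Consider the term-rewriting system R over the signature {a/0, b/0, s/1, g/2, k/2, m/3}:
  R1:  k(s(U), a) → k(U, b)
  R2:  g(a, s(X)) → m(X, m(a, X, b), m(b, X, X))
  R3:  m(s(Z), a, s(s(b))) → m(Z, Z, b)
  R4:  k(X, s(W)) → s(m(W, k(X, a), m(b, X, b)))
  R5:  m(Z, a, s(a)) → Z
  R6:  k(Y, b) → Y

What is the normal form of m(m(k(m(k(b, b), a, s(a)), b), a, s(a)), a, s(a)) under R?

b

1. m(m(k(m(k(b, b), a, s(a)), b), a, s(a)), a, s(a))  →  m(k(m(k(b, b), a, s(a)), b), a, s(a))   [R5 at ε]
2. m(k(m(k(b, b), a, s(a)), b), a, s(a))  →  k(m(k(b, b), a, s(a)), b)   [R5 at ε]
3. k(m(k(b, b), a, s(a)), b)  →  m(k(b, b), a, s(a))   [R6 at ε]
4. m(k(b, b), a, s(a))  →  k(b, b)   [R5 at ε]
5. k(b, b)  →  b   [R6 at ε]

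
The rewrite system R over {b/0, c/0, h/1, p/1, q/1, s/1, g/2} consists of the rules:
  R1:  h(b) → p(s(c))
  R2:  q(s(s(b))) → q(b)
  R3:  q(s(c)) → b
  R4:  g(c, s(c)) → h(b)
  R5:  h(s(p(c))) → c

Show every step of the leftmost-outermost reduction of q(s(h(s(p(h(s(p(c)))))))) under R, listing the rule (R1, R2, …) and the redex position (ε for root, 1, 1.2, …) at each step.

b

1. q(s(h(s(p(h(s(p(c))))))))  →  q(s(h(s(p(c)))))   [R5 at 1.1.1.1.1]
2. q(s(h(s(p(c)))))  →  q(s(c))   [R5 at 1.1]
3. q(s(c))  →  b   [R3 at ε]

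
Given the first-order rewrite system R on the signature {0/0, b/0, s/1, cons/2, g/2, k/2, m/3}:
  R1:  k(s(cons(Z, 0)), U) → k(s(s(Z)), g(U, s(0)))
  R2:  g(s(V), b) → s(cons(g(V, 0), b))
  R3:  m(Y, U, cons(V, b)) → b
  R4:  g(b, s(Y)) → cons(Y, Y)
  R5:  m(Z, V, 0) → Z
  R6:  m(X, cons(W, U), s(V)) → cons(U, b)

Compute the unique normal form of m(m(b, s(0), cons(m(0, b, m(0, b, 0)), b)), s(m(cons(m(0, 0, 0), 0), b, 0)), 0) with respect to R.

1. m(m(b, s(0), cons(m(0, b, m(0, b, 0)), b)), s(m(cons(m(0, 0, 0), 0), b, 0)), 0)  →  m(b, s(0), cons(m(0, b, m(0, b, 0)), b))   [R5 at ε]
2. m(b, s(0), cons(m(0, b, m(0, b, 0)), b))  →  b   [R3 at ε]

b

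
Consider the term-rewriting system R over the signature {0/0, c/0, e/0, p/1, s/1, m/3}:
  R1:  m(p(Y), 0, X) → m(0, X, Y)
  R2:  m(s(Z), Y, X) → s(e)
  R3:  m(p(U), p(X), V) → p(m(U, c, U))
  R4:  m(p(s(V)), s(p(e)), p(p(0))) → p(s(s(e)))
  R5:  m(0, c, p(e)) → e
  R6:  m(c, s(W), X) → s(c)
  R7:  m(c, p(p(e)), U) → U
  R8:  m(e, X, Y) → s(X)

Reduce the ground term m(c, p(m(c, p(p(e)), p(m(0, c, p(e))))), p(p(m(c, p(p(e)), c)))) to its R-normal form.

1. m(c, p(m(c, p(p(e)), p(m(0, c, p(e))))), p(p(m(c, p(p(e)), c))))  →  m(c, p(p(m(0, c, p(e)))), p(p(m(c, p(p(e)), c))))   [R7 at 2.1]
2. m(c, p(p(m(0, c, p(e)))), p(p(m(c, p(p(e)), c))))  →  m(c, p(p(e)), p(p(m(c, p(p(e)), c))))   [R5 at 2.1.1]
3. m(c, p(p(e)), p(p(m(c, p(p(e)), c))))  →  p(p(m(c, p(p(e)), c)))   [R7 at ε]
4. p(p(m(c, p(p(e)), c)))  →  p(p(c))   [R7 at 1.1]

p(p(c))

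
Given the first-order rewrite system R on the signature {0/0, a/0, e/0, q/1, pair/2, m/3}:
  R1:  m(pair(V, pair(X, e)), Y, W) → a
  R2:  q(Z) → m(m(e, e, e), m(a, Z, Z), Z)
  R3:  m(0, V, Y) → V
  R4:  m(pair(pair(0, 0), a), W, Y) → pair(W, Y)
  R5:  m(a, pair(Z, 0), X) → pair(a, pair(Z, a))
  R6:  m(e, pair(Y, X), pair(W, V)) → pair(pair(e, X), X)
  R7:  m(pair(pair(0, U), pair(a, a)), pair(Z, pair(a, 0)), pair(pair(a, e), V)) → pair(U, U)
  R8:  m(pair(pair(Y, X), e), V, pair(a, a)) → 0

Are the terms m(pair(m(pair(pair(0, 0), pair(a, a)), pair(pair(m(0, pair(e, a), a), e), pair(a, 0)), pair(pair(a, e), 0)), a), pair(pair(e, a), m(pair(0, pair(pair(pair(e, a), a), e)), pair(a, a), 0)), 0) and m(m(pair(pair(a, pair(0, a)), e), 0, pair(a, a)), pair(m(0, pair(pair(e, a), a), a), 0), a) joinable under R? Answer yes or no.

yes — NF(t₁) = pair(pair(pair(e, a), a), 0), NF(t₂) = pair(pair(pair(e, a), a), 0)

Reduce t₁ = m(pair(m(pair(pair(0, 0), pair(a, a)), pair(pair(m(0, pair(e, a), a), e), pair(a, 0)), pair(pair(a, e), 0)), a), pair(pair(e, a), m(pair(0, pair(pair(pair(e, a), a), e)), pair(a, a), 0)), 0):
1. m(pair(m(pair(pair(0, 0), pair(a, a)), pair(pair(m(0, pair(e, a), a), e), pair(a, 0)), pair(pair(a, e), 0)), a), pair(pair(e, a), m(pair(0, pair(pair(pair(e, a), a), e)), pair(a, a), 0)), 0)  →  m(pair(pair(0, 0), a), pair(pair(e, a), m(pair(0, pair(pair(pair(e, a), a), e)), pair(a, a), 0)), 0)   [R7 at 1.1]
2. m(pair(pair(0, 0), a), pair(pair(e, a), m(pair(0, pair(pair(pair(e, a), a), e)), pair(a, a), 0)), 0)  →  pair(pair(pair(e, a), m(pair(0, pair(pair(pair(e, a), a), e)), pair(a, a), 0)), 0)   [R4 at ε]
3. pair(pair(pair(e, a), m(pair(0, pair(pair(pair(e, a), a), e)), pair(a, a), 0)), 0)  →  pair(pair(pair(e, a), a), 0)   [R1 at 1.2]

Reduce t₂ = m(m(pair(pair(a, pair(0, a)), e), 0, pair(a, a)), pair(m(0, pair(pair(e, a), a), a), 0), a):
1. m(m(pair(pair(a, pair(0, a)), e), 0, pair(a, a)), pair(m(0, pair(pair(e, a), a), a), 0), a)  →  m(0, pair(m(0, pair(pair(e, a), a), a), 0), a)   [R8 at 1]
2. m(0, pair(m(0, pair(pair(e, a), a), a), 0), a)  →  pair(m(0, pair(pair(e, a), a), a), 0)   [R3 at ε]
3. pair(m(0, pair(pair(e, a), a), a), 0)  →  pair(pair(pair(e, a), a), 0)   [R3 at 1]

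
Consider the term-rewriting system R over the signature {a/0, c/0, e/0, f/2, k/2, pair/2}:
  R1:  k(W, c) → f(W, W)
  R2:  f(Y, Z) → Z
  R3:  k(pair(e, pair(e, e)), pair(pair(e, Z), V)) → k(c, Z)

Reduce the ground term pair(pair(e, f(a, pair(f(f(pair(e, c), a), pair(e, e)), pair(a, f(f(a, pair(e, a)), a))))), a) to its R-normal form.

1. pair(pair(e, f(a, pair(f(f(pair(e, c), a), pair(e, e)), pair(a, f(f(a, pair(e, a)), a))))), a)  →  pair(pair(e, pair(f(f(pair(e, c), a), pair(e, e)), pair(a, f(f(a, pair(e, a)), a)))), a)   [R2 at 1.2]
2. pair(pair(e, pair(f(f(pair(e, c), a), pair(e, e)), pair(a, f(f(a, pair(e, a)), a)))), a)  →  pair(pair(e, pair(pair(e, e), pair(a, f(f(a, pair(e, a)), a)))), a)   [R2 at 1.2.1]
3. pair(pair(e, pair(pair(e, e), pair(a, f(f(a, pair(e, a)), a)))), a)  →  pair(pair(e, pair(pair(e, e), pair(a, a))), a)   [R2 at 1.2.2.2]

pair(pair(e, pair(pair(e, e), pair(a, a))), a)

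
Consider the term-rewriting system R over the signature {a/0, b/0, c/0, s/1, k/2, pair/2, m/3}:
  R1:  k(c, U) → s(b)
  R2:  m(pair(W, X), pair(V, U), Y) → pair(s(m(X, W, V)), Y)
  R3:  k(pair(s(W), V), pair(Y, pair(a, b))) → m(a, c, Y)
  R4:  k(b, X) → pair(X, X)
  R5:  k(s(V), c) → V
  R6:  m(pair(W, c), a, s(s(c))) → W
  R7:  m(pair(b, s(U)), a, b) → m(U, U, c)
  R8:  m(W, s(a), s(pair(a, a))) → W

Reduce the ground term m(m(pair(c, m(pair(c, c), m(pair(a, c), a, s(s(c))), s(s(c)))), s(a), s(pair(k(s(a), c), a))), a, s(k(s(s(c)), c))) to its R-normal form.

c

1. m(m(pair(c, m(pair(c, c), m(pair(a, c), a, s(s(c))), s(s(c)))), s(a), s(pair(k(s(a), c), a))), a, s(k(s(s(c)), c)))  →  m(m(pair(c, m(pair(c, c), a, s(s(c)))), s(a), s(pair(k(s(a), c), a))), a, s(k(s(s(c)), c)))   [R6 at 1.1.2.2]
2. m(m(pair(c, m(pair(c, c), a, s(s(c)))), s(a), s(pair(k(s(a), c), a))), a, s(k(s(s(c)), c)))  →  m(m(pair(c, c), s(a), s(pair(k(s(a), c), a))), a, s(k(s(s(c)), c)))   [R6 at 1.1.2]
3. m(m(pair(c, c), s(a), s(pair(k(s(a), c), a))), a, s(k(s(s(c)), c)))  →  m(m(pair(c, c), s(a), s(pair(a, a))), a, s(k(s(s(c)), c)))   [R5 at 1.3.1.1]
4. m(m(pair(c, c), s(a), s(pair(a, a))), a, s(k(s(s(c)), c)))  →  m(pair(c, c), a, s(k(s(s(c)), c)))   [R8 at 1]
5. m(pair(c, c), a, s(k(s(s(c)), c)))  →  m(pair(c, c), a, s(s(c)))   [R5 at 3.1]
6. m(pair(c, c), a, s(s(c)))  →  c   [R6 at ε]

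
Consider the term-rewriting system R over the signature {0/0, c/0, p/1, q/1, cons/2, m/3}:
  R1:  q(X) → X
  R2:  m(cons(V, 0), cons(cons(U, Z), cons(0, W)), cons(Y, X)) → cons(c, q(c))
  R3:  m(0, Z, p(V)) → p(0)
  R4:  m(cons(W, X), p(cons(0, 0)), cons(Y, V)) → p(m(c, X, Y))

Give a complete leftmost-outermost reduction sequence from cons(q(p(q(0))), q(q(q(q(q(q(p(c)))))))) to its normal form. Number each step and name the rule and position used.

cons(p(0), p(c))

1. cons(q(p(q(0))), q(q(q(q(q(q(p(c))))))))  →  cons(p(q(0)), q(q(q(q(q(q(p(c))))))))   [R1 at 1]
2. cons(p(q(0)), q(q(q(q(q(q(p(c))))))))  →  cons(p(0), q(q(q(q(q(q(p(c))))))))   [R1 at 1.1]
3. cons(p(0), q(q(q(q(q(q(p(c))))))))  →  cons(p(0), q(q(q(q(q(p(c)))))))   [R1 at 2]
4. cons(p(0), q(q(q(q(q(p(c)))))))  →  cons(p(0), q(q(q(q(p(c))))))   [R1 at 2]
5. cons(p(0), q(q(q(q(p(c))))))  →  cons(p(0), q(q(q(p(c)))))   [R1 at 2]
6. cons(p(0), q(q(q(p(c)))))  →  cons(p(0), q(q(p(c))))   [R1 at 2]
7. cons(p(0), q(q(p(c))))  →  cons(p(0), q(p(c)))   [R1 at 2]
8. cons(p(0), q(p(c)))  →  cons(p(0), p(c))   [R1 at 2]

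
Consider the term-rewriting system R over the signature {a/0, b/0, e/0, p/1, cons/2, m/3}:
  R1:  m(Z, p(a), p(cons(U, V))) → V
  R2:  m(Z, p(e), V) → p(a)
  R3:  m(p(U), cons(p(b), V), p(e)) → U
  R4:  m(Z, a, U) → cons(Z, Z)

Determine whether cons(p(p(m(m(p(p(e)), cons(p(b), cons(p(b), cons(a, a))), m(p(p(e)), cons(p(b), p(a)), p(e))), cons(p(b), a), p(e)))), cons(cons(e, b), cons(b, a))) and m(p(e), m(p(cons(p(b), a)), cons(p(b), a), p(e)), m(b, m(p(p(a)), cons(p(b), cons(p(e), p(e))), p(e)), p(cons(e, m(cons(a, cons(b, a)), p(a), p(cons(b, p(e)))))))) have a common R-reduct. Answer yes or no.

no — NF(t₁) = cons(p(p(e)), cons(cons(e, b), cons(b, a))), NF(t₂) = e

Reduce t₁ = cons(p(p(m(m(p(p(e)), cons(p(b), cons(p(b), cons(a, a))), m(p(p(e)), cons(p(b), p(a)), p(e))), cons(p(b), a), p(e)))), cons(cons(e, b), cons(b, a))):
1. cons(p(p(m(m(p(p(e)), cons(p(b), cons(p(b), cons(a, a))), m(p(p(e)), cons(p(b), p(a)), p(e))), cons(p(b), a), p(e)))), cons(cons(e, b), cons(b, a)))  →  cons(p(p(m(m(p(p(e)), cons(p(b), cons(p(b), cons(a, a))), p(e)), cons(p(b), a), p(e)))), cons(cons(e, b), cons(b, a)))   [R3 at 1.1.1.1.3]
2. cons(p(p(m(m(p(p(e)), cons(p(b), cons(p(b), cons(a, a))), p(e)), cons(p(b), a), p(e)))), cons(cons(e, b), cons(b, a)))  →  cons(p(p(m(p(e), cons(p(b), a), p(e)))), cons(cons(e, b), cons(b, a)))   [R3 at 1.1.1.1]
3. cons(p(p(m(p(e), cons(p(b), a), p(e)))), cons(cons(e, b), cons(b, a)))  →  cons(p(p(e)), cons(cons(e, b), cons(b, a)))   [R3 at 1.1.1]

Reduce t₂ = m(p(e), m(p(cons(p(b), a)), cons(p(b), a), p(e)), m(b, m(p(p(a)), cons(p(b), cons(p(e), p(e))), p(e)), p(cons(e, m(cons(a, cons(b, a)), p(a), p(cons(b, p(e)))))))):
1. m(p(e), m(p(cons(p(b), a)), cons(p(b), a), p(e)), m(b, m(p(p(a)), cons(p(b), cons(p(e), p(e))), p(e)), p(cons(e, m(cons(a, cons(b, a)), p(a), p(cons(b, p(e))))))))  →  m(p(e), cons(p(b), a), m(b, m(p(p(a)), cons(p(b), cons(p(e), p(e))), p(e)), p(cons(e, m(cons(a, cons(b, a)), p(a), p(cons(b, p(e))))))))   [R3 at 2]
2. m(p(e), cons(p(b), a), m(b, m(p(p(a)), cons(p(b), cons(p(e), p(e))), p(e)), p(cons(e, m(cons(a, cons(b, a)), p(a), p(cons(b, p(e))))))))  →  m(p(e), cons(p(b), a), m(b, p(a), p(cons(e, m(cons(a, cons(b, a)), p(a), p(cons(b, p(e))))))))   [R3 at 3.2]
3. m(p(e), cons(p(b), a), m(b, p(a), p(cons(e, m(cons(a, cons(b, a)), p(a), p(cons(b, p(e))))))))  →  m(p(e), cons(p(b), a), m(cons(a, cons(b, a)), p(a), p(cons(b, p(e)))))   [R1 at 3]
4. m(p(e), cons(p(b), a), m(cons(a, cons(b, a)), p(a), p(cons(b, p(e)))))  →  m(p(e), cons(p(b), a), p(e))   [R1 at 3]
5. m(p(e), cons(p(b), a), p(e))  →  e   [R3 at ε]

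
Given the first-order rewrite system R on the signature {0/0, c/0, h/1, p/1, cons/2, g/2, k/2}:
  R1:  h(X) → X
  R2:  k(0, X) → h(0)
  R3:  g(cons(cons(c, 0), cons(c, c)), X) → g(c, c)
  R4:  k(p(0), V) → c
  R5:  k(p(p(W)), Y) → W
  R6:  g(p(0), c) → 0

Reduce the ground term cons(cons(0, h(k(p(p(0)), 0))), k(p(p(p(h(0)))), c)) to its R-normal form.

cons(cons(0, 0), p(0))

1. cons(cons(0, h(k(p(p(0)), 0))), k(p(p(p(h(0)))), c))  →  cons(cons(0, k(p(p(0)), 0)), k(p(p(p(h(0)))), c))   [R1 at 1.2]
2. cons(cons(0, k(p(p(0)), 0)), k(p(p(p(h(0)))), c))  →  cons(cons(0, 0), k(p(p(p(h(0)))), c))   [R5 at 1.2]
3. cons(cons(0, 0), k(p(p(p(h(0)))), c))  →  cons(cons(0, 0), p(h(0)))   [R5 at 2]
4. cons(cons(0, 0), p(h(0)))  →  cons(cons(0, 0), p(0))   [R1 at 2.1]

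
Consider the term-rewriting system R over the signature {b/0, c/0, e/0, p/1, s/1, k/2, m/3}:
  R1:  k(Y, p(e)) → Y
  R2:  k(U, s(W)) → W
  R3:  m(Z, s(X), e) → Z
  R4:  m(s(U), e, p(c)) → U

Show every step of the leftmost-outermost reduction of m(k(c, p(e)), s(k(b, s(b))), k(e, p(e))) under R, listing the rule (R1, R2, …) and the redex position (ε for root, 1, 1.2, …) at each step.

c

1. m(k(c, p(e)), s(k(b, s(b))), k(e, p(e)))  →  m(c, s(k(b, s(b))), k(e, p(e)))   [R1 at 1]
2. m(c, s(k(b, s(b))), k(e, p(e)))  →  m(c, s(b), k(e, p(e)))   [R2 at 2.1]
3. m(c, s(b), k(e, p(e)))  →  m(c, s(b), e)   [R1 at 3]
4. m(c, s(b), e)  →  c   [R3 at ε]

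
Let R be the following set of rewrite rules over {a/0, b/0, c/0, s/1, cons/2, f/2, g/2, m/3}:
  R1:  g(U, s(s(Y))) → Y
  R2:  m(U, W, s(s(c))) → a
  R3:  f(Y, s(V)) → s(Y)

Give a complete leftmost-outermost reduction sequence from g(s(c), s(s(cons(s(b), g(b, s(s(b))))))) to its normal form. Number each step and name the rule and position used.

1. g(s(c), s(s(cons(s(b), g(b, s(s(b)))))))  →  cons(s(b), g(b, s(s(b))))   [R1 at ε]
2. cons(s(b), g(b, s(s(b))))  →  cons(s(b), b)   [R1 at 2]

cons(s(b), b)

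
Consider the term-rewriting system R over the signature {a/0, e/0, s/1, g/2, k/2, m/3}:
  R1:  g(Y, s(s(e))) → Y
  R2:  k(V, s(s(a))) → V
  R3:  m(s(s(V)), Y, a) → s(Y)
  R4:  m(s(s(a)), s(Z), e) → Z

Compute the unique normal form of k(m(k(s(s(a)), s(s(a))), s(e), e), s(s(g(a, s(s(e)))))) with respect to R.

e

1. k(m(k(s(s(a)), s(s(a))), s(e), e), s(s(g(a, s(s(e))))))  →  k(m(s(s(a)), s(e), e), s(s(g(a, s(s(e))))))   [R2 at 1.1]
2. k(m(s(s(a)), s(e), e), s(s(g(a, s(s(e))))))  →  k(e, s(s(g(a, s(s(e))))))   [R4 at 1]
3. k(e, s(s(g(a, s(s(e))))))  →  k(e, s(s(a)))   [R1 at 2.1.1]
4. k(e, s(s(a)))  →  e   [R2 at ε]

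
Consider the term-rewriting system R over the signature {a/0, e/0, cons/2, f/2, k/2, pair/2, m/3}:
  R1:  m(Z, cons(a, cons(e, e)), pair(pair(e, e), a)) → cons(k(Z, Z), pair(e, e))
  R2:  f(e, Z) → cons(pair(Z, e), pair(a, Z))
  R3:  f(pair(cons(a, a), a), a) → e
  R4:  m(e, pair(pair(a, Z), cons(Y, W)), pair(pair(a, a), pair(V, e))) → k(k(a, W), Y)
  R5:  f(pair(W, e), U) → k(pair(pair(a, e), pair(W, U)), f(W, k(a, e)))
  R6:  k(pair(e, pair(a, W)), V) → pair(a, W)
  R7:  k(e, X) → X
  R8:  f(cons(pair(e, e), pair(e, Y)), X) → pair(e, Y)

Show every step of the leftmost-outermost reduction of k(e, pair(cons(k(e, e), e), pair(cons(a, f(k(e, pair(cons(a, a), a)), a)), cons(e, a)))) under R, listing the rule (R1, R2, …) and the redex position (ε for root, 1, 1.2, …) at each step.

1. k(e, pair(cons(k(e, e), e), pair(cons(a, f(k(e, pair(cons(a, a), a)), a)), cons(e, a))))  →  pair(cons(k(e, e), e), pair(cons(a, f(k(e, pair(cons(a, a), a)), a)), cons(e, a)))   [R7 at ε]
2. pair(cons(k(e, e), e), pair(cons(a, f(k(e, pair(cons(a, a), a)), a)), cons(e, a)))  →  pair(cons(e, e), pair(cons(a, f(k(e, pair(cons(a, a), a)), a)), cons(e, a)))   [R7 at 1.1]
3. pair(cons(e, e), pair(cons(a, f(k(e, pair(cons(a, a), a)), a)), cons(e, a)))  →  pair(cons(e, e), pair(cons(a, f(pair(cons(a, a), a), a)), cons(e, a)))   [R7 at 2.1.2.1]
4. pair(cons(e, e), pair(cons(a, f(pair(cons(a, a), a), a)), cons(e, a)))  →  pair(cons(e, e), pair(cons(a, e), cons(e, a)))   [R3 at 2.1.2]

pair(cons(e, e), pair(cons(a, e), cons(e, a)))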